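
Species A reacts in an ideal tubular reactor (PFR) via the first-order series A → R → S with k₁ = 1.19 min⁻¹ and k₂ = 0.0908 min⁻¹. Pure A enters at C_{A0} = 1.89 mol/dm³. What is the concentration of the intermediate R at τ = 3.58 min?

1.45 mol/dm³

Solving the coupled first-order balances gives C_R(τ) = [k₁/(k₂−k₁)]·C_{A0}·(e^(−k₁τ) − e^(−k₂τ)).
e^(−k₁τ) = e^(−1.19×3.58) = e^(−4.260) = 0.01412; e^(−k₂τ) = e^(−0.3251) = 0.7225.
C_R = 1.19×1.89/(0.0908−1.19) × (0.01412−0.7225) = (-2.046)×(-0.7084) = 1.449 mol/dm³.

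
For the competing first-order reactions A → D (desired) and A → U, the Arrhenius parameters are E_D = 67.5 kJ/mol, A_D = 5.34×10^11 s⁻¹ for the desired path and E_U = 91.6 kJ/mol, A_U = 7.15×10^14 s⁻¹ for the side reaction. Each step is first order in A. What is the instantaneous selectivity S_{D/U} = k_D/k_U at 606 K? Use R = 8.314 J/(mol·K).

0.0893

With equal orders, S_{D/U} = k_D/k_U = (A_D/A_U)·exp[(E_U−E_D)/(RT)].
(E_U−E_D)/(RT) = (91.6−67.5)×10³/(8.314×606) = 24100/5038 = 4.783.
k_D/k_U = (5.34×10^11/7.15×10^14)·exp(4.783) = 7.469×10^-4 × 119.5 = 0.0893.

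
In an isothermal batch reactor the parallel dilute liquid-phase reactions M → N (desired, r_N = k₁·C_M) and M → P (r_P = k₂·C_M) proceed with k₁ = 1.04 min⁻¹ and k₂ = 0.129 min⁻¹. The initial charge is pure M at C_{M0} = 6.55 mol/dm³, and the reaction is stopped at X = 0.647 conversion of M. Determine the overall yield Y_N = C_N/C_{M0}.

0.576

C_M = C_{M0}(1−X) = 2.312 mol/dm³.
Both paths are first order in M, so the instantaneous fraction to N is constant: dC_N/d(−C_M) = k₁/(k₁+k₂) = 0.8896.
C_N = 0.8896·(C_{M0}−C_M) = 0.8896×4.238 = 3.77 mol/dm³.
Y_N = C_N/C_{M0} = 3.770/6.55 = 0.576.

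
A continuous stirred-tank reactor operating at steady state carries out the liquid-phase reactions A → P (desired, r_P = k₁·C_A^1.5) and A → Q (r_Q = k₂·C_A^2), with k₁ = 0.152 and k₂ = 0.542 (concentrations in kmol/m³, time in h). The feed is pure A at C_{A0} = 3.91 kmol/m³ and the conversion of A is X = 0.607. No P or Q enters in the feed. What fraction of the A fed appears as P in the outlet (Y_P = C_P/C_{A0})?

0.112

Exit C_A = C_{A0}(1−X) = 3.91×0.393 = 1.537 kmol/m³.
A CSTR operates uniformly at the exit composition, giving r_P = 0.2895 and r_Q = 1.280 (each k·C_A^n at C_A = 1.537).
Fraction of consumed A going to P: r_P/(r_P+r_Q) = 0.1845.
C_P = 0.1845·C_{A0}·X = 0.1845×3.91×0.607 = 0.438 kmol/m³; Y_P = C_P/C_{A0} = 0.112.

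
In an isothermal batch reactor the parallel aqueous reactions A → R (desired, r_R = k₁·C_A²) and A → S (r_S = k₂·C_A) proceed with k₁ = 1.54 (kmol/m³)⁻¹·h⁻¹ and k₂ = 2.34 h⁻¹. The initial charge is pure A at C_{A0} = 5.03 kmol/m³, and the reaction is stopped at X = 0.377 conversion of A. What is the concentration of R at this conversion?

1.38 kmol/m³

C_A = C_{A0}(1−X) = 3.134 kmol/m³.
Along a PFR/batch, dC_S/dC_A = −r_S/(r_R+r_S) = −k₂/(k₂+k₁·C_A).
Integrating from C_{A0} to C_A: C_S = (2.34/1.54)·ln[(2.34+1.54·5.03)/(2.34+1.54·3.13)] = 1.519·ln(10.09/7.166) = 0.5194 kmol/m³.
Then C_R = (C_{A0}−C_A) − C_S = 1.896 − 0.5194 = 1.377 kmol/m³.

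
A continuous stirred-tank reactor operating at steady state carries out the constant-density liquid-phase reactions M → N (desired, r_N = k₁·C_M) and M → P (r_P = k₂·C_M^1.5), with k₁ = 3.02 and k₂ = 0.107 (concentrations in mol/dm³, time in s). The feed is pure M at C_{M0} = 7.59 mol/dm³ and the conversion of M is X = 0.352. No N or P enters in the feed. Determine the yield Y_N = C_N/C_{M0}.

0.326

Exit C_M = C_{M0}(1−X) = 7.59×0.648 = 4.918 mol/dm³.
Rates in a CSTR are evaluated at the outlet concentration: r_N = 3.02×4.918 = 14.85, r_P = 0.107×4.918^1.5 = 1.167.
Fraction of consumed M going to N: r_N/(r_N+r_P) = 0.9271.
C_N = 0.9271·C_{M0}·X = 0.9271×7.59×0.352 = 2.48 mol/dm³; Y_N = C_N/C_{M0} = 0.326.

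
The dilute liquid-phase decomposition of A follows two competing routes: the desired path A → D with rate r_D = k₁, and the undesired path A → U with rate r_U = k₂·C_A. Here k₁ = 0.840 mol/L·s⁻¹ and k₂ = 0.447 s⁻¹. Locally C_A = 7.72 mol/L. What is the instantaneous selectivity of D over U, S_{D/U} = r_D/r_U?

S_{D/U} = r_D/r_U = (k₁)/(k₂·C_A) = (k₁/k₂)·C_A⁻¹.
= (0.840) / (0.447×7.720) = 0.8400/3.451 = 0.243.

0.243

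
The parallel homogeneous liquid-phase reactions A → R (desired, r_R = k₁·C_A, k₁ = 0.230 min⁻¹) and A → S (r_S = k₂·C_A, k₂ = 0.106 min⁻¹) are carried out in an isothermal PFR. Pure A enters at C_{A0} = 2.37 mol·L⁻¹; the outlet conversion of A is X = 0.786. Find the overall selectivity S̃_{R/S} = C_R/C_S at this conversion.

2.17

C_A = C_{A0}(1−X) = 0.5072 mol·L⁻¹.
Both paths are first order in A, so the instantaneous fraction to R is constant: dC_R/d(−C_A) = k₁/(k₁+k₂) = 0.6845.
C_R = 0.6845·(C_{A0}−C_A) = 0.6845×1.863 = 1.28 mol·L⁻¹.
C_S = (C_{A0}−C_A)−C_R = 0.5877 mol·L⁻¹; S̃_{R/S} = 1.275/0.5877 = 2.17.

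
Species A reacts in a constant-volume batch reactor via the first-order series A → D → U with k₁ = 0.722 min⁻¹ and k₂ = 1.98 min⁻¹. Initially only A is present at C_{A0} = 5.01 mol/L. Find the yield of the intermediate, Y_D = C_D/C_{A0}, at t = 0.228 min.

0.121

The intermediate concentration in a first-order A→B→C sequence is C_D = k₁C_{A0}(e^(−k₁t) − e^(−k₂t))/(k₂−k₁).
e^(−k₁t) = e^(−0.722×0.228) = e^(−0.1646) = 0.8482; e^(−k₂t) = e^(−0.4514) = 0.6367.
C_D = 0.722×5.01/(1.98−0.722) × (0.8482−0.6367) = 2.875×0.2115 = 0.6082 mol/L.
Y_D = C_D/C_{A0} = 0.6082/5.01 = 0.121.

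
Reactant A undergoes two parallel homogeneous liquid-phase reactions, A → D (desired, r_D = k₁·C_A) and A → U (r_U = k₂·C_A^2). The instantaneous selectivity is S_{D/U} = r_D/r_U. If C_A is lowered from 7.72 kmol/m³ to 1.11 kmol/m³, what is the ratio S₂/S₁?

S_{D/U} = (k₁/k₂)·C_A⁻¹, so S₂/S₁ = (C_{A,2}/C_{A,1})⁻¹.
= 7.72/1.11 = 6.95.

6.95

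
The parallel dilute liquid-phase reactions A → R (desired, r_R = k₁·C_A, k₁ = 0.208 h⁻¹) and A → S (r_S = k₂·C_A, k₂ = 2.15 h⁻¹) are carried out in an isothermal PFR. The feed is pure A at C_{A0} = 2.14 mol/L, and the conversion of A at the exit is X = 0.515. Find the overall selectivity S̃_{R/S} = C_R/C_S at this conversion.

0.0967

C_A = C_{A0}(1−X) = 1.038 mol/L.
Both paths are first order in A, so the instantaneous fraction to R is constant: dC_R/d(−C_A) = k₁/(k₁+k₂) = 0.08821.
C_R = 0.08821·(C_{A0}−C_A) = 0.08821×1.102 = 0.0972 mol/L.
C_S = (C_{A0}−C_A)−C_R = 1.005 mol/L; S̃_{R/S} = 0.09722/1.005 = 0.0967.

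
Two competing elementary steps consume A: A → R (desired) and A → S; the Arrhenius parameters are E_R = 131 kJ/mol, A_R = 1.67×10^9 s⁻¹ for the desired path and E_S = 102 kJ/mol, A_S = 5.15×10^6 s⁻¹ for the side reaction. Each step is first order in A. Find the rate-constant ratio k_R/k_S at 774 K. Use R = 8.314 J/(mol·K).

3.58

Since both paths have the same order in A, the concentration cancels and S_{R/S} = k_R/k_S = (A_R/A_S)·exp[(E_S−E_R)/(RT)].
(E_S−E_R)/(RT) = (102−131)×10³/(8.314×774) = -29000/6435 = -4.507.
k_R/k_S = (1.67×10^9/5.15×10^6)·exp(-4.507) = 324.3 × 0.01104 = 3.58.
Since E_R > E_S, raising the temperature improves selectivity toward R.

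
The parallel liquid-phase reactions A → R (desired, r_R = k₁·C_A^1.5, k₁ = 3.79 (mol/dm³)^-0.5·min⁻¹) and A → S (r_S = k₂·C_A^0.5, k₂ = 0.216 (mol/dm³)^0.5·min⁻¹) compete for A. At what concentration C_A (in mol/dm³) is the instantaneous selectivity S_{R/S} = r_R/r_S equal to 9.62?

0.548 mol/dm³

S_{R/S} = (k₁/k₂)·C_A ⇒ C_A = S·k₂/k₁.
= 9.62×0.216/3.79 = 0.548 mol/dm³.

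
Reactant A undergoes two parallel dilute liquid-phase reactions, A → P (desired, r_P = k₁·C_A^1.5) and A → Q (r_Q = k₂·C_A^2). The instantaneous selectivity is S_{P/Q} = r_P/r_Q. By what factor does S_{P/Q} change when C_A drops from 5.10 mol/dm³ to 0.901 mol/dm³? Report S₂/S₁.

S_{P/Q} = (k₁/k₂)·C_A^-0.5, so S₂/S₁ = (C_{A,2}/C_{A,1})^-0.5.
= (0.901/5.10)^(-0.5) = (0.1767)^(-0.5) = 2.38.
Selectivity toward P rises as C_A falls — low-concentration operation is favoured.

2.38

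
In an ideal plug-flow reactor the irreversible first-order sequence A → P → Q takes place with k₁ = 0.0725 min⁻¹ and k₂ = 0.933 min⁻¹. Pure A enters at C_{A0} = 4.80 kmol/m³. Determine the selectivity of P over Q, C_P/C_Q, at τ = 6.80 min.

0.152

For first-order series with pure A initially, C_P(τ) = k₁C_{A0}/(k₂−k₁)·(e^(−k₁τ) − e^(−k₂τ)).
e^(−k₁τ) = e^(−0.0725×6.80) = e^(−0.4930) = 0.6108; e^(−k₂τ) = e^(−6.344) = 0.001757.
C_P = 0.0725×4.80/(0.933−0.0725) × (0.6108−0.001757) = 0.4044×0.6090 = 0.2463 kmol/m³.
C_A = C_{A0}e^(−k₁τ) = 2.932 kmol/m³, so C_Q = C_{A0}−C_A−C_P = 1.622 kmol/m³; C_P/C_Q = 0.152.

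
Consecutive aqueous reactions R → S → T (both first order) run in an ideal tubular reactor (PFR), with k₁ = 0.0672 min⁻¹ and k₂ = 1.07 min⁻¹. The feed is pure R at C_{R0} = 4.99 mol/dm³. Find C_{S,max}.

0.260 mol/dm³

Evaluating C_S at τ_opt = ln(k₂/k₁)/(k₂−k₁) gives C_{S,max}/C_{R0} = (k₁/k₂)^[k₂/(k₂−k₁)].
= (0.0672/1.07)^(1.07/(1.07−0.0672)) = (0.06280)^(1.067) = 0.05217.
C_{S,max} = 0.05217×4.99 = 0.260 mol/dm³.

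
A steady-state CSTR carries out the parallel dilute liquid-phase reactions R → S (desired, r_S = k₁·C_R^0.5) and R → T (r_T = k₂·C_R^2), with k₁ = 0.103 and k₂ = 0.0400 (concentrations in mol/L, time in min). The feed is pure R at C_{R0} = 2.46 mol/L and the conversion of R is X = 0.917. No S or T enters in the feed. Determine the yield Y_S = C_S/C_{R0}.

Exit C_R = C_{R0}(1−X) = 2.46×0.0830 = 0.2042 mol/L.
Rates in a CSTR are evaluated at the outlet concentration: r_S = 0.103×0.2042^0.5 = 0.04654, r_T = 0.0400×0.2042^2 = 0.001668.
Fraction of consumed R going to S: r_S/(r_S+r_T) = 0.9654.
C_S = 0.9654·C_{R0}·X = 0.9654×2.46×0.917 = 2.18 mol/L; Y_S = C_S/C_{R0} = 0.885.

0.885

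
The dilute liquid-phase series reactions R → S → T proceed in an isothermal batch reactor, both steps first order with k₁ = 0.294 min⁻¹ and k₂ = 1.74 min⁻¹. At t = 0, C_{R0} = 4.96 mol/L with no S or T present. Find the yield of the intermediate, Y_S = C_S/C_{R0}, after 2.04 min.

The intermediate concentration in a first-order A→B→C sequence is C_S = k₁C_{R0}(e^(−k₁t) − e^(−k₂t))/(k₂−k₁).
e^(−k₁t) = e^(−0.294×2.04) = e^(−0.5998) = 0.5489; e^(−k₂t) = e^(−3.550) = 0.02874.
C_S = 0.294×4.96/(1.74−0.294) × (0.5489−0.02874) = 1.008×0.5202 = 0.5246 mol/L.
Y_S = C_S/C_{R0} = 0.5246/4.96 = 0.106.

0.106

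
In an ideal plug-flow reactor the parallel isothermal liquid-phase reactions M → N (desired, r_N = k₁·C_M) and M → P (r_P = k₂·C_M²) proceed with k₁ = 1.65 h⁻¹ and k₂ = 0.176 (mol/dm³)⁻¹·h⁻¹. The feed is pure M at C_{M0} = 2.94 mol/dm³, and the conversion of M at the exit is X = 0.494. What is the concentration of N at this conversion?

1.18 mol/dm³

C_M = C_{M0}(1−X) = 1.488 mol/dm³.
Along a PFR/batch, dC_N/dC_M = −r_N/(r_N+r_P) = −k₁/(k₁+k₂·C_M).
Integrating from C_{M0} to C_M: C_N = (1.65/0.176)·ln[(1.65+0.176·2.94)/(1.65+0.176·1.49)] = 9.375·ln(2.167/1.912) = 1.176 mol/dm³.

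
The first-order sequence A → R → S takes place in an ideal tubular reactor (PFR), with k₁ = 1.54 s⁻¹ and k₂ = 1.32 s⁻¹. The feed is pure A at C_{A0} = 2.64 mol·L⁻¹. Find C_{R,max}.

At the optimum, C_{R,max}/C_{A0} = (k₁/k₂)^[k₂/(k₂−k₁)].
= (1.54/1.32)^(1.32/(1.32−1.54)) = (1.167)^(-6.000) = 0.3966.
C_{R,max} = 0.3966×2.64 = 1.05 mol·L⁻¹.

1.05 mol·L⁻¹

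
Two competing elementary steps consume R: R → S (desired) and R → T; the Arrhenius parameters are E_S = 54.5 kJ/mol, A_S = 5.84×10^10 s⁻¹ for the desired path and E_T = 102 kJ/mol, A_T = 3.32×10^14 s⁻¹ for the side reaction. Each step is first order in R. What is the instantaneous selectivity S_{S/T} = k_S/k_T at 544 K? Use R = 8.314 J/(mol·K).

6.40

Since both paths have the same order in R, the concentration cancels and S_{S/T} = k_S/k_T = (A_S/A_T)·exp[(E_T−E_S)/(RT)].
(E_T−E_S)/(RT) = (102−54.5)×10³/(8.314×544) = 47500/4523 = 10.50.
k_S/k_T = (5.84×10^10/3.32×10^14)·exp(10.50) = 1.759×10^-4 × 36399 = 6.40.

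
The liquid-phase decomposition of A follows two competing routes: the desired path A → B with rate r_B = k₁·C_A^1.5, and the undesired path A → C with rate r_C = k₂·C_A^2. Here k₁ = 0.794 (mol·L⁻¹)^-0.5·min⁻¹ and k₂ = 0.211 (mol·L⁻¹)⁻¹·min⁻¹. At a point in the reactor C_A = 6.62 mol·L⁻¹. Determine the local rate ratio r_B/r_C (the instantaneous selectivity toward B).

1.46

S_{B/C} = r_B/r_C = (k₁·C_A^1.5)/(k₂·C_A^2) = (k₁/k₂)·C_A^-0.5.
= (0.794×6.620^1.5) / (0.211×6.620^2) = 13.52/9.247 = 1.46.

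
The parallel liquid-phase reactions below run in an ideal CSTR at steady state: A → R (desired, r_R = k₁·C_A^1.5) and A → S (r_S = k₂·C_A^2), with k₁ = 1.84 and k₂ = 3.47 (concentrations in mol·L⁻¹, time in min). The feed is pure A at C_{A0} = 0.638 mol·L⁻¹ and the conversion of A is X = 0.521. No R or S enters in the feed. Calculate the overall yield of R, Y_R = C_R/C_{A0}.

Exit C_A = C_{A0}(1−X) = 0.638×0.479 = 0.3056 mol·L⁻¹.
Rates in a CSTR are evaluated at the outlet concentration: r_R = 1.84×0.3056^1.5 = 0.3109, r_S = 3.47×0.3056^2 = 0.3241.
Fraction of consumed A going to R: r_R/(r_R+r_S) = 0.4896.
C_R = 0.4896·C_{A0}·X = 0.4896×0.638×0.521 = 0.163 mol·L⁻¹; Y_R = C_R/C_{A0} = 0.255.

0.255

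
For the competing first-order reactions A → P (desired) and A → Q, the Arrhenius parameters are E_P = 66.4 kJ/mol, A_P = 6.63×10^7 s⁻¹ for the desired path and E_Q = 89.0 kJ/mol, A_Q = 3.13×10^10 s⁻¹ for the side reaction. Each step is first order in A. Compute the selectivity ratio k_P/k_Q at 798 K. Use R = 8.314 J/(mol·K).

0.0639

Since both paths have the same order in A, the concentration cancels and S_{P/Q} = k_P/k_Q = (A_P/A_Q)·exp[(E_Q−E_P)/(RT)].
(E_Q−E_P)/(RT) = (89.0−66.4)×10³/(8.314×798) = 22600/6635 = 3.406.
k_P/k_Q = (6.63×10^7/3.13×10^10)·exp(3.406) = 0.002118 × 30.16 = 0.0639.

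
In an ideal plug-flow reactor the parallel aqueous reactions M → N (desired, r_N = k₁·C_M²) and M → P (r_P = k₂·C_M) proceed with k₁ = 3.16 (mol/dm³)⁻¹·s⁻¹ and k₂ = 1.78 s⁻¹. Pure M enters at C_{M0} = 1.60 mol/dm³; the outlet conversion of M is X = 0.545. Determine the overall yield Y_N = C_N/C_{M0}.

0.363

C_M = C_{M0}(1−X) = 0.7280 mol/dm³.
Along a PFR/batch, dC_P/dC_M = −r_P/(r_N+r_P) = −k₂/(k₂+k₁·C_M).
Integrating from C_{M0} to C_M: C_P = (1.78/3.16)·ln[(1.78+3.16·1.60)/(1.78+3.16·0.728)] = 0.5633·ln(6.836/4.080) = 0.2907 mol/dm³.
Then C_N = (C_{M0}−C_M) − C_P = 0.8720 − 0.2907 = 0.5813 mol/dm³.
Y_N = C_N/C_{M0} = 0.5813/1.60 = 0.363.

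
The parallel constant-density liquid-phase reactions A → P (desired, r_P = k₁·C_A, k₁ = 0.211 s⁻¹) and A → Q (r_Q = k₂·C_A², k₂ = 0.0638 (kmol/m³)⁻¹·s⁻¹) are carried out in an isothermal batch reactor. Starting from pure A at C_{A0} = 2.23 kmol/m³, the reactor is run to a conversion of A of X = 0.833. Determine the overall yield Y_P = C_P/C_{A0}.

0.606

C_A = C_{A0}(1−X) = 0.3724 kmol/m³.
Along a PFR/batch, dC_P/dC_A = −r_P/(r_P+r_Q) = −k₁/(k₁+k₂·C_A).
Integrating from C_{A0} to C_A: C_P = (0.211/0.0638)·ln[(0.211+0.0638·2.23)/(0.211+0.0638·0.372)] = 3.307·ln(0.3533/0.2348) = 1.352 kmol/m³.
Y_P = C_P/C_{A0} = 1.352/2.23 = 0.606.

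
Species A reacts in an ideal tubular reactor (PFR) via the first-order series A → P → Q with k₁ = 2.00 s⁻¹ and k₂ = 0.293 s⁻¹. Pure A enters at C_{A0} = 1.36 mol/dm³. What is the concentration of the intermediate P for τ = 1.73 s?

For first-order series with pure A initially, C_P(τ) = k₁C_{A0}/(k₂−k₁)·(e^(−k₁τ) − e^(−k₂τ)).
e^(−k₁τ) = e^(−2.00×1.73) = e^(−3.460) = 0.03143; e^(−k₂τ) = e^(−0.5069) = 0.6024.
C_P = 2.00×1.36/(0.293−2.00) × (0.03143−0.6024) = (-1.593)×(-0.5709) = 0.9098 mol/dm³.

0.910 mol/dm³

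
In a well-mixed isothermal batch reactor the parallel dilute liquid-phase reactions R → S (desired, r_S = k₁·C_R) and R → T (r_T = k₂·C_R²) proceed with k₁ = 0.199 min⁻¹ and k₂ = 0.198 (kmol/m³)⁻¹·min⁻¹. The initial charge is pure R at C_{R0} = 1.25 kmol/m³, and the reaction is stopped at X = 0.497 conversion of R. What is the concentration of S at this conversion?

0.324 kmol/m³

C_R = C_{R0}(1−X) = 0.6288 kmol/m³.
Along a PFR/batch, dC_S/dC_R = −r_S/(r_S+r_T) = −k₁/(k₁+k₂·C_R).
Integrating from C_{R0} to C_R: C_S = (0.199/0.198)·ln[(0.199+0.198·1.25)/(0.199+0.198·0.629)] = 1.005·ln(0.4465/0.3235) = 0.3239 kmol/m³.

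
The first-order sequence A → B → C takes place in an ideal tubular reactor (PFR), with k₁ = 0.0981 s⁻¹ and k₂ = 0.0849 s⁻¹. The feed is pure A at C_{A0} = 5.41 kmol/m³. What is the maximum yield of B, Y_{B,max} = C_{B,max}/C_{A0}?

At the optimum, C_{B,max}/C_{A0} = (k₁/k₂)^[k₂/(k₂−k₁)].
= (0.0981/0.0849)^(0.0849/(0.0849−0.0981)) = (1.155)^(-6.432) = 0.3948.

0.395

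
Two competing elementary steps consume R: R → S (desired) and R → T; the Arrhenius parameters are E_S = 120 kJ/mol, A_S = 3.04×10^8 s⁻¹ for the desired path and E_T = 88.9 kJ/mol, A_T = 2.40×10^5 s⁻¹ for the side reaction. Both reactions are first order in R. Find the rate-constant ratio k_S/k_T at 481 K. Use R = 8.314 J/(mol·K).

0.531

With equal orders, S_{S/T} = k_S/k_T = (A_S/A_T)·exp[(E_T−E_S)/(RT)].
(E_T−E_S)/(RT) = (88.9−120)×10³/(8.314×481) = -31100/3999 = -7.777.
k_S/k_T = (3.04×10^8/2.40×10^5)·exp(-7.777) = 1267 × 4.193×10^-4 = 0.531.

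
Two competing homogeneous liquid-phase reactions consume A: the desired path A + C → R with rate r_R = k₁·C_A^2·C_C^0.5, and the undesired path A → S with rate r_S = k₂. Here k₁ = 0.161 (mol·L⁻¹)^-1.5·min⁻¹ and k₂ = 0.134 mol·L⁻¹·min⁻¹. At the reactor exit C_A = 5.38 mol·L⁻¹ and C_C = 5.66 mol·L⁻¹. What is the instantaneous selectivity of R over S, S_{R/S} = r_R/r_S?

S_{R/S} = r_R/r_S = (k₁·C_A^2·C_C^0.5)/(k₂) = (k₁/k₂)·C_A^2·C_C^0.5.
= (0.161×5.380^2×5.660^0.5) / (0.134) = 11.09/0.1340 = 82.7.
Since the desired path is higher order in A, keeping C_A high (PFR or concentrated feed) favours R.

82.7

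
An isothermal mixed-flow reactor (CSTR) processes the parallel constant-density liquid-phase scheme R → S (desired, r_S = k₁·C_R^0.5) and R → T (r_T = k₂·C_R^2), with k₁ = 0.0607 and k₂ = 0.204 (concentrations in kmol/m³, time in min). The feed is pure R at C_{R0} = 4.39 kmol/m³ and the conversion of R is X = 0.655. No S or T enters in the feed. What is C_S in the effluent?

Exit C_R = C_{R0}(1−X) = 4.39×0.345 = 1.515 kmol/m³.
In a CSTR the entire volume is at exit conditions, so r_S = 0.0607×1.515^0.5 = 0.07470 and r_T = 0.204×1.515^2 = 0.4679.
Fraction of consumed R going to S: r_S/(r_S+r_T) = 0.1377.
C_S = 0.1377·C_{R0}·X = 0.1377×4.39×0.655 = 0.396 kmol/m³.

0.396 kmol/m³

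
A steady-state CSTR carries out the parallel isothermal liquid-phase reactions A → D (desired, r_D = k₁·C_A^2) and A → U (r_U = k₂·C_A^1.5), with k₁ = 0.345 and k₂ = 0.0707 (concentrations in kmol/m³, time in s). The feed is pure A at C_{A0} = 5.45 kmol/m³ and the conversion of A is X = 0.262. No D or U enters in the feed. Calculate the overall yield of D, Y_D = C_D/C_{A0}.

0.238

Exit C_A = C_{A0}(1−X) = 5.45×0.738 = 4.022 kmol/m³.
A CSTR operates uniformly at the exit composition, giving r_D = 5.581 and r_U = 0.5703 (each k·C_A^n at C_A = 4.022).
Fraction of consumed A going to D: r_D/(r_D+r_U) = 0.9073.
C_D = 0.9073·C_{A0}·X = 0.9073×5.45×0.262 = 1.30 kmol/m³; Y_D = C_D/C_{A0} = 0.238.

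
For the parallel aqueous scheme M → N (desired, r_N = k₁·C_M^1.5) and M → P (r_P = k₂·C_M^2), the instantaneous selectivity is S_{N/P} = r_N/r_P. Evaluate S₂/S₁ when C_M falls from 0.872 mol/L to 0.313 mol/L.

1.67

S_{N/P} = (k₁/k₂)·C_M^-0.5, so S₂/S₁ = (C_{M,2}/C_{M,1})^-0.5.
= (0.313/0.872)^(-0.5) = (0.3589)^(-0.5) = 1.67.
Selectivity toward N rises as C_M falls — low-concentration operation is favoured.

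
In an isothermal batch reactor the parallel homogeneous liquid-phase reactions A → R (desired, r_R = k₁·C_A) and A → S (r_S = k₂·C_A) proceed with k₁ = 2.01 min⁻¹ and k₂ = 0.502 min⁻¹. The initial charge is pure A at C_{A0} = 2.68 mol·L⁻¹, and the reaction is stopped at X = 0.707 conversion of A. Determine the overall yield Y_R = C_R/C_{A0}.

0.566

C_A = C_{A0}(1−X) = 0.7852 mol·L⁻¹.
Both paths are first order in A, so the instantaneous fraction to R is constant: dC_R/d(−C_A) = k₁/(k₁+k₂) = 0.8002.
C_R = 0.8002·(C_{A0}−C_A) = 0.8002×1.895 = 1.52 mol·L⁻¹.
Y_R = C_R/C_{A0} = 1.516/2.68 = 0.566.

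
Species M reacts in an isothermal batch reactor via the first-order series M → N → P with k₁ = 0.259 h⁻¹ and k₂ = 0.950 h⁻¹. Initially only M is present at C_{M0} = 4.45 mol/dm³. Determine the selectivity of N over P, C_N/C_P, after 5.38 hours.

Solving the coupled first-order balances gives C_N(t) = [k₁/(k₂−k₁)]·C_{M0}·(e^(−k₁t) − e^(−k₂t)).
e^(−k₁t) = e^(−0.259×5.38) = e^(−1.393) = 0.2482; e^(−k₂t) = e^(−5.111) = 0.006030.
C_N = 0.259×4.45/(0.950−0.259) × (0.2482−0.006030) = 1.668×0.2422 = 0.4040 mol/dm³.
C_M = C_{M0}e^(−k₁t) = 1.105 mol/dm³, so C_P = C_{M0}−C_M−C_N = 2.941 mol/dm³; C_N/C_P = 0.137.

0.137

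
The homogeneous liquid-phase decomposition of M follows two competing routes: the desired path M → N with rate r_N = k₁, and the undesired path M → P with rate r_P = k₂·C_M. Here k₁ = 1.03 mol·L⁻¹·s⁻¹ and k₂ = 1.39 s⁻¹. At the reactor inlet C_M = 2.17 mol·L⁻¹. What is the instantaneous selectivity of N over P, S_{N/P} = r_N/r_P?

0.341

S_{N/P} = r_N/r_P = (k₁)/(k₂·C_M) = (k₁/k₂)·C_M⁻¹.
= (1.03) / (1.39×2.170) = 1.030/3.016 = 0.341.
The undesired path is higher order in M, so low C_M (CSTR or dilute feed) favours N.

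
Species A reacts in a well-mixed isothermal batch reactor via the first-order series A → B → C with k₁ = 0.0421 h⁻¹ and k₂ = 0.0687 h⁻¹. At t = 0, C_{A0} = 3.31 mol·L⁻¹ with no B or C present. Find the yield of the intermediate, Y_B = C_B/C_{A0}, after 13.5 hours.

0.270

Solving the coupled first-order balances gives C_B(t) = [k₁/(k₂−k₁)]·C_{A0}·(e^(−k₁t) − e^(−k₂t)).
e^(−k₁t) = e^(−0.0421×13.5) = e^(−0.5684) = 0.5665; e^(−k₂t) = e^(−0.9274) = 0.3956.
C_B = 0.0421×3.31/(0.0687−0.0421) × (0.5665−0.3956) = 5.239×0.1709 = 0.8953 mol·L⁻¹.
Y_B = C_B/C_{A0} = 0.8953/3.31 = 0.270.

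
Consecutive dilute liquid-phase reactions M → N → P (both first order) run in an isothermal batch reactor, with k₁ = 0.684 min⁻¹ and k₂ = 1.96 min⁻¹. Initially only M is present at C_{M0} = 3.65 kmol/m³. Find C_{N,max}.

For a first-order series the maximum intermediate yield is C_{N,max}/C_{M0} = (k₁/k₂)^[k₂/(k₂−k₁)].
= (0.684/1.96)^(1.96/(1.96−0.684)) = (0.3490)^(1.536) = 0.1985.
C_{N,max} = 0.1985×3.65 = 0.724 kmol/m³.

0.724 kmol/m³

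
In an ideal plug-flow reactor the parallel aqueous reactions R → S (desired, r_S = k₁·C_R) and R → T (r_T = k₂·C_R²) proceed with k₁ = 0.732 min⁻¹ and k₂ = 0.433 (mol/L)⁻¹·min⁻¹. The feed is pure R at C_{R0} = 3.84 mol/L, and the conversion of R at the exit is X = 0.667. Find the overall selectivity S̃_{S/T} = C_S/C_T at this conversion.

0.696

C_R = C_{R0}(1−X) = 1.279 mol/L.
Along a PFR/batch, dC_S/dC_R = −r_S/(r_S+r_T) = −k₁/(k₁+k₂·C_R).
Integrating from C_{R0} to C_R: C_S = (0.732/0.433)·ln[(0.732+0.433·3.84)/(0.732+0.433·1.28)] = 1.691·ln(2.395/1.286) = 1.051 mol/L.
C_T = (C_{R0}−C_R)−C_S = 1.510 mol/L; S̃_{S/T} = 1.051/1.510 = 0.696.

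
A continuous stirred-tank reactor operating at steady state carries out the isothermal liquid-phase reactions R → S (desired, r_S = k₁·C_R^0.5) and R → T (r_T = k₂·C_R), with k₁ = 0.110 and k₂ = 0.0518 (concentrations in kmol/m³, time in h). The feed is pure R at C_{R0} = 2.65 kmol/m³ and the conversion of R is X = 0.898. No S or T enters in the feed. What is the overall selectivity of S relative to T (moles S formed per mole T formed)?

4.08

Exit C_R = C_{R0}(1−X) = 2.65×0.102 = 0.2703 kmol/m³.
In a CSTR the entire volume is at exit conditions, so r_S = 0.110×0.2703^0.5 = 0.05719 and r_T = 0.0518×0.2703 = 0.01400.
Overall selectivity = C_S/C_T = r_Sτ/(r_Tτ) = r_S/r_T = 4.08.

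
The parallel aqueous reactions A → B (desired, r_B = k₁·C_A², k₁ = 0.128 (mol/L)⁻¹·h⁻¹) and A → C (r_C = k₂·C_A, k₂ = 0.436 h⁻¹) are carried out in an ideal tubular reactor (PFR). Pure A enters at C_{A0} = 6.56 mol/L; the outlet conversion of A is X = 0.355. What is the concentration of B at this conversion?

C_A = C_{A0}(1−X) = 4.231 mol/L.
Along a PFR/batch, dC_C/dC_A = −r_C/(r_B+r_C) = −k₂/(k₂+k₁·C_A).
Integrating from C_{A0} to C_A: C_C = (0.436/0.128)·ln[(0.436+0.128·6.56)/(0.436+0.128·4.23)] = 3.406·ln(1.276/0.9776) = 0.9065 mol/L.
Then C_B = (C_{A0}−C_A) − C_C = 2.329 − 0.9065 = 1.422 mol/L.

1.42 mol/L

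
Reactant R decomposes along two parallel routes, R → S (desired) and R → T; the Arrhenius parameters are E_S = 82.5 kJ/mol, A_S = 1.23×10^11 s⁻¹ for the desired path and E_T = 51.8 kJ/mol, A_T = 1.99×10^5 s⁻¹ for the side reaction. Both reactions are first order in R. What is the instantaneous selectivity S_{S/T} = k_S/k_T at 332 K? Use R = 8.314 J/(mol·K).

k_S/k_T = (A_S/A_T)·exp[−(E_S−E_T)/(RT)] = (A_S/A_T)·exp[(E_T−E_S)/(RT)].
(E_T−E_S)/(RT) = (51.8−82.5)×10³/(8.314×332) = -30700/2760 = -11.12.
k_S/k_T = (1.23×10^11/1.99×10^5)·exp(-11.12) = 6.181×10^5 × 1.478×10^-5 = 9.14.
Since E_S > E_T, raising the temperature improves selectivity toward S.

9.14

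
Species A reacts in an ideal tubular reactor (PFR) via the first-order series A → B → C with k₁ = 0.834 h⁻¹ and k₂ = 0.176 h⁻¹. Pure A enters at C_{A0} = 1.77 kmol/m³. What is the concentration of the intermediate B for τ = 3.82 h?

The intermediate concentration in a first-order A→B→C sequence is C_B = k₁C_{A0}(e^(−k₁τ) − e^(−k₂τ))/(k₂−k₁).
e^(−k₁τ) = e^(−0.834×3.82) = e^(−3.186) = 0.04134; e^(−k₂τ) = e^(−0.6723) = 0.5105.
C_B = 0.834×1.77/(0.176−0.834) × (0.04134−0.5105) = (-2.243)×(-0.4692) = 1.053 kmol/m³.

1.05 kmol/m³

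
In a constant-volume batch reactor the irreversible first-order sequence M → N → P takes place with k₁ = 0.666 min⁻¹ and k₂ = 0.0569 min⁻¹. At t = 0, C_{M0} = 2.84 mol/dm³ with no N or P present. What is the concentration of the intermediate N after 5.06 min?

For first-order series with pure M initially, C_N(t) = k₁C_{M0}/(k₂−k₁)·(e^(−k₁t) − e^(−k₂t)).
e^(−k₁t) = e^(−0.666×5.06) = e^(−3.370) = 0.03439; e^(−k₂t) = e^(−0.2879) = 0.7498.
C_N = 0.666×2.84/(0.0569−0.666) × (0.03439−0.7498) = (-3.105)×(-0.7154) = 2.222 mol/dm³.

2.22 mol/dm³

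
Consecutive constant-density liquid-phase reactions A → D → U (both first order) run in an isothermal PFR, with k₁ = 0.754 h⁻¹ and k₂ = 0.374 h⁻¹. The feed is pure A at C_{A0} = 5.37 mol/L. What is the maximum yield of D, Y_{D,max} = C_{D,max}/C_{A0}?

0.502

At the optimum, C_{D,max}/C_{A0} = (k₁/k₂)^[k₂/(k₂−k₁)].
= (0.754/0.374)^(0.374/(0.374−0.754)) = (2.016)^(-0.9842) = 0.5015.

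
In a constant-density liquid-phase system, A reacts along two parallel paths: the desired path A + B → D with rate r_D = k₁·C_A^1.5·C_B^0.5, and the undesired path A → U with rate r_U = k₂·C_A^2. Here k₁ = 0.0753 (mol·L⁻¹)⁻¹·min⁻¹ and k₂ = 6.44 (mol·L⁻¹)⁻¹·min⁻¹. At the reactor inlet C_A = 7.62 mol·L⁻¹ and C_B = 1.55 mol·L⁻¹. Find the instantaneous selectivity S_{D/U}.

S_{D/U} = r_D/r_U = (k₁·C_A^1.5·C_B^0.5)/(k₂·C_A^2) = (k₁/k₂)·C_A^-0.5·C_B^0.5.
= (0.0753×7.620^1.5×1.550^0.5) / (6.44×7.620^2) = 1.972/373.9 = 0.00527.

0.00527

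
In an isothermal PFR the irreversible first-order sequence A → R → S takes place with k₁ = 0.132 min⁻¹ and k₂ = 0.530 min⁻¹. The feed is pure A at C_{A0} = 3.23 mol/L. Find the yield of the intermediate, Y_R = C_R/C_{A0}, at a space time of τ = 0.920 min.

The intermediate concentration in a first-order A→B→C sequence is C_R = k₁C_{A0}(e^(−k₁τ) − e^(−k₂τ))/(k₂−k₁).
e^(−k₁τ) = e^(−0.132×0.920) = e^(−0.1214) = 0.8856; e^(−k₂τ) = e^(−0.4876) = 0.6141.
C_R = 0.132×3.23/(0.530−0.132) × (0.8856−0.6141) = 1.071×0.2715 = 0.2909 mol/L.
Y_R = C_R/C_{A0} = 0.2909/3.23 = 0.0901.

0.0901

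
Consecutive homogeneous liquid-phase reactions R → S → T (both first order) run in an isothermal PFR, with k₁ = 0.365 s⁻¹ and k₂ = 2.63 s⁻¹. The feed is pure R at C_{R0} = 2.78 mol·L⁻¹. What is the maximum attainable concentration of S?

0.281 mol·L⁻¹

Evaluating C_S at τ_opt = ln(k₂/k₁)/(k₂−k₁) gives C_{S,max}/C_{R0} = (k₁/k₂)^[k₂/(k₂−k₁)].
= (0.365/2.63)^(2.63/(2.63−0.365)) = (0.1388)^(1.161) = 0.1010.
C_{S,max} = 0.1010×2.78 = 0.281 mol·L⁻¹.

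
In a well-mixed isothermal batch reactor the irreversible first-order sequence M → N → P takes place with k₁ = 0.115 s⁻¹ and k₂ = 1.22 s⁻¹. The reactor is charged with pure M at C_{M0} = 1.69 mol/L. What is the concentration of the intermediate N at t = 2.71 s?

0.122 mol/L

The intermediate concentration in a first-order A→B→C sequence is C_N = k₁C_{M0}(e^(−k₁t) − e^(−k₂t))/(k₂−k₁).
e^(−k₁t) = e^(−0.115×2.71) = e^(−0.3116) = 0.7322; e^(−k₂t) = e^(−3.306) = 0.03666.
C_N = 0.115×1.69/(1.22−0.115) × (0.7322−0.03666) = 0.1759×0.6956 = 0.1223 mol/L.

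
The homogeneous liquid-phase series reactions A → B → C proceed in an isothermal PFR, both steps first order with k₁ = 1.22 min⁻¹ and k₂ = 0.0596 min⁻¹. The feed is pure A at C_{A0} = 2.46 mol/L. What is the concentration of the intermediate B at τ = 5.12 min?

1.90 mol/L

For first-order series with pure A initially, C_B(τ) = k₁C_{A0}/(k₂−k₁)·(e^(−k₁τ) − e^(−k₂τ)).
e^(−k₁τ) = e^(−1.22×5.12) = e^(−6.246) = 0.001937; e^(−k₂τ) = e^(−0.3052) = 0.7370.
C_B = 1.22×2.46/(0.0596−1.22) × (0.001937−0.7370) = (-2.586)×(-0.7351) = 1.901 mol/L.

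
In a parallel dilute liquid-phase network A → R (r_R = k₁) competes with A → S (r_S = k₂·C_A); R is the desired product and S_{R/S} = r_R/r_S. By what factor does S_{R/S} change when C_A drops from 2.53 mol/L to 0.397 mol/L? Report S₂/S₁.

6.37

S_{R/S} = (k₁/k₂)·C_A⁻¹, so S₂/S₁ = (C_{A,2}/C_{A,1})⁻¹.
= 2.53/0.397 = 6.37.
Selectivity toward R rises as C_A falls — low-concentration operation is favoured.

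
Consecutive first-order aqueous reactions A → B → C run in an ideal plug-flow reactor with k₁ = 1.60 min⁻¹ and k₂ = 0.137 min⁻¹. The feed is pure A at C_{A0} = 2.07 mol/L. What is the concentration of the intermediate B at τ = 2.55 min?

For first-order series with pure A initially, C_B(τ) = k₁C_{A0}/(k₂−k₁)·(e^(−k₁τ) − e^(−k₂τ)).
e^(−k₁τ) = e^(−1.60×2.55) = e^(−4.080) = 0.01691; e^(−k₂τ) = e^(−0.3493) = 0.7051.
C_B = 1.60×2.07/(0.137−1.60) × (0.01691−0.7051) = (-2.264)×(-0.6882) = 1.558 mol/L.

1.56 mol/L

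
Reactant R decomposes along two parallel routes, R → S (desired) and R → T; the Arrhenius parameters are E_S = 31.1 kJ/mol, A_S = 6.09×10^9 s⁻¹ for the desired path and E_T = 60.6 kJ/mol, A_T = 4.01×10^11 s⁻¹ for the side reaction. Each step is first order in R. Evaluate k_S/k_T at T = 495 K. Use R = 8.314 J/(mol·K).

With equal orders, S_{S/T} = k_S/k_T = (A_S/A_T)·exp[(E_T−E_S)/(RT)].
(E_T−E_S)/(RT) = (60.6−31.1)×10³/(8.314×495) = 29500/4115 = 7.168.
k_S/k_T = (6.09×10^9/4.01×10^11)·exp(7.168) = 0.01519 × 1297 = 19.7.

19.7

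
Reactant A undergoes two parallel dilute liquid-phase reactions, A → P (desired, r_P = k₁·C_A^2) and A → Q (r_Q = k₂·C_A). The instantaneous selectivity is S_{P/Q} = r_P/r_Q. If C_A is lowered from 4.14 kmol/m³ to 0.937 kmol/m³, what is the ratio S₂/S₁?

S_{P/Q} = (k₁/k₂)·C_A, so S₂/S₁ = (C_{A,2}/C_{A,1}).
= 0.937/4.14 = 0.226.
Selectivity toward P falls as C_A falls — high-concentration operation is favoured.

0.226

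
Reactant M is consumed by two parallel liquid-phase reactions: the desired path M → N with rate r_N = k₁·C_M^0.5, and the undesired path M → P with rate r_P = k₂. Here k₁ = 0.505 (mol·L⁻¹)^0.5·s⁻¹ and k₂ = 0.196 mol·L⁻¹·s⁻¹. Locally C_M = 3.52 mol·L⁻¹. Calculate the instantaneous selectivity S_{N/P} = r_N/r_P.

4.83

S_{N/P} = r_N/r_P = (k₁·C_M^0.5)/(k₂) = (k₁/k₂)·C_M^0.5.
= (0.505×3.520^0.5) / (0.196) = 0.9475/0.1960 = 4.83.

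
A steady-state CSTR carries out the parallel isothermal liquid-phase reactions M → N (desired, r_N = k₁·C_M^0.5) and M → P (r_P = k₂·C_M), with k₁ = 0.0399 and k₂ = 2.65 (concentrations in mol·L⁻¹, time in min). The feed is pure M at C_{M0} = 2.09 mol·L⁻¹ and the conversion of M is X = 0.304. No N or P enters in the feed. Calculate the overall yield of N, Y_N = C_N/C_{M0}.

0.00375

Exit C_M = C_{M0}(1−X) = 2.09×0.696 = 1.455 mol·L⁻¹.
Rates in a CSTR are evaluated at the outlet concentration: r_N = 0.0399×1.455^0.5 = 0.04812, r_P = 2.65×1.455 = 3.855.
Fraction of consumed M going to N: r_N/(r_N+r_P) = 0.01233.
C_N = 0.01233·C_{M0}·X = 0.01233×2.09×0.304 = 0.00783 mol·L⁻¹; Y_N = C_N/C_{M0} = 0.00375.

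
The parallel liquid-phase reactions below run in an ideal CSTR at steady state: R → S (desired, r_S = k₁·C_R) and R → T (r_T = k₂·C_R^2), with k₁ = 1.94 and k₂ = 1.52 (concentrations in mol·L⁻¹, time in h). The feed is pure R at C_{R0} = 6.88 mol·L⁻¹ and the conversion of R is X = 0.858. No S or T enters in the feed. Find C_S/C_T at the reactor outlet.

1.31

Exit C_R = C_{R0}(1−X) = 6.88×0.142 = 0.9770 mol·L⁻¹.
In a CSTR the entire volume is at exit conditions, so r_S = 1.94×0.9770 = 1.895 and r_T = 1.52×0.9770^2 = 1.451.
Overall selectivity = C_S/C_T = r_Sτ/(r_Tτ) = r_S/r_T = 1.31.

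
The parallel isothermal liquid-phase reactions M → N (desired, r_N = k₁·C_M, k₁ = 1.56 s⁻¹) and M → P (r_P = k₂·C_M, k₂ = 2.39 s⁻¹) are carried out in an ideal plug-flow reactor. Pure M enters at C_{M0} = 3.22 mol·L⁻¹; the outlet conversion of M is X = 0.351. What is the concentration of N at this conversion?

0.446 mol·L⁻¹

C_M = C_{M0}(1−X) = 2.090 mol·L⁻¹.
Both paths are first order in M, so the instantaneous fraction to N is constant: dC_N/d(−C_M) = k₁/(k₁+k₂) = 0.3949.
C_N = 0.3949·(C_{M0}−C_M) = 0.3949×1.130 = 0.446 mol·L⁻¹.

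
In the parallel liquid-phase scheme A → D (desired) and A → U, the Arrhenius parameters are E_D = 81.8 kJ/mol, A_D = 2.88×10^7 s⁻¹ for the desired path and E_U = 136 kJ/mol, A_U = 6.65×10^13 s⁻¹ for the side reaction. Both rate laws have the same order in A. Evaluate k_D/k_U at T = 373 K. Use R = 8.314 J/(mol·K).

16.9

Since both paths have the same order in A, the concentration cancels and S_{D/U} = k_D/k_U = (A_D/A_U)·exp[(E_U−E_D)/(RT)].
(E_U−E_D)/(RT) = (136−81.8)×10³/(8.314×373) = 54200/3101 = 17.48.
k_D/k_U = (2.88×10^7/6.65×10^13)·exp(17.48) = 4.331×10^-7 × 3.894×10^7 = 16.9.
Since E_D < E_U, lowering the temperature improves selectivity toward D.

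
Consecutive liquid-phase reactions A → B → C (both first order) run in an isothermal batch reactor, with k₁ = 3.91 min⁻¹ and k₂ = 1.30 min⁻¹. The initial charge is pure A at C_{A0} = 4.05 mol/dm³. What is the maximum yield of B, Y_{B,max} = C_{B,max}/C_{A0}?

At the optimum, C_{B,max}/C_{A0} = (k₁/k₂)^[k₂/(k₂−k₁)].
= (3.91/1.30)^(1.30/(1.30−3.91)) = (3.008)^(-0.4981) = 0.5778.

0.578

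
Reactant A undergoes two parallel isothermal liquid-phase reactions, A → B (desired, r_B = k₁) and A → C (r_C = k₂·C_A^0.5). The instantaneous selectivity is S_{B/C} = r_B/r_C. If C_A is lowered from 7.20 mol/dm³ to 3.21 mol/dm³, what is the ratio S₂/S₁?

S_{B/C} = (k₁/k₂)·C_A^-0.5, so S₂/S₁ = (C_{A,2}/C_{A,1})^-0.5.
= (3.21/7.20)^(-0.5) = (0.4458)^(-0.5) = 1.50.

1.50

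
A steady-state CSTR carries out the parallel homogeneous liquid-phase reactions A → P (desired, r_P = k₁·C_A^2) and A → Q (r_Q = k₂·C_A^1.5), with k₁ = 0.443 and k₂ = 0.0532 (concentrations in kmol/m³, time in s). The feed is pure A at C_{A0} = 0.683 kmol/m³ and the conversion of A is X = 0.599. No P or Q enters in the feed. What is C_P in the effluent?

0.333 kmol/m³

Exit C_A = C_{A0}(1−X) = 0.683×0.401 = 0.2739 kmol/m³.
In a CSTR the entire volume is at exit conditions, so r_P = 0.443×0.2739^2 = 0.03323 and r_Q = 0.0532×0.2739^1.5 = 0.007625.
Fraction of consumed A going to P: r_P/(r_P+r_Q) = 0.8134.
C_P = 0.8134·C_{A0}·X = 0.8134×0.683×0.599 = 0.333 kmol/m³.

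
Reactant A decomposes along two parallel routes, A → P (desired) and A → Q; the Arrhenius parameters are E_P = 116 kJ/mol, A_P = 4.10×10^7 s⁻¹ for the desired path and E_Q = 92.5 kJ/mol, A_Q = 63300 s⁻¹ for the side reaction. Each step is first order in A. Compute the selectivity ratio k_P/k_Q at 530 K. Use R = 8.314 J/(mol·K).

k_P/k_Q = (A_P/A_Q)·exp[−(E_P−E_Q)/(RT)] = (A_P/A_Q)·exp[(E_Q−E_P)/(RT)].
(E_Q−E_P)/(RT) = (92.5−116)×10³/(8.314×530) = -23500/4406 = -5.333.
k_P/k_Q = (4.10×10^7/63300)·exp(-5.333) = 647.7 × 0.004829 = 3.13.

3.13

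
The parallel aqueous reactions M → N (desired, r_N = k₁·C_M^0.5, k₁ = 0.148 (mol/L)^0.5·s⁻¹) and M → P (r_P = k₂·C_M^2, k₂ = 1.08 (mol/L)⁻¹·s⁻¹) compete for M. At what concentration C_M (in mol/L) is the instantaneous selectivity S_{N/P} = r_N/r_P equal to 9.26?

S_{N/P} = (k₁/k₂)·C_M^-1.5 ⇒ C_M = (S·k₂/k₁)^(1/(-1.5)).
= (9.26×1.08/0.148)^(-0.6667) = (67.57)^(-0.6667) = 0.0603 mol/L.

0.0603 mol/L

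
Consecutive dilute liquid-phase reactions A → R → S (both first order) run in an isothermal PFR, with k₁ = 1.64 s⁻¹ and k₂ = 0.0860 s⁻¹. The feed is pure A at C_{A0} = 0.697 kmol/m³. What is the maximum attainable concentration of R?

Evaluating C_R at τ_opt = ln(k₂/k₁)/(k₂−k₁) gives C_{R,max}/C_{A0} = (k₁/k₂)^[k₂/(k₂−k₁)].
= (1.64/0.0860)^(0.0860/(0.0860−1.64)) = (19.07)^(-0.05534) = 0.8495.
C_{R,max} = 0.8495×0.697 = 0.592 kmol/m³.

0.592 kmol/m³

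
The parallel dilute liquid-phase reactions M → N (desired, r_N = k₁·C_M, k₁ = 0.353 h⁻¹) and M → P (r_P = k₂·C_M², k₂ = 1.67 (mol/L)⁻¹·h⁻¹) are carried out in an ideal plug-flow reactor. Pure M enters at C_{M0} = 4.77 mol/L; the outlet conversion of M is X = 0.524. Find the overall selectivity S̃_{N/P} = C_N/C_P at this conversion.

C_M = C_{M0}(1−X) = 2.271 mol/L.
Along a PFR/batch, dC_N/dC_M = −r_N/(r_N+r_P) = −k₁/(k₁+k₂·C_M).
Integrating from C_{M0} to C_M: C_N = (0.353/1.67)·ln[(0.353+1.67·4.77)/(0.353+1.67·2.27)] = 0.2114·ln(8.319/4.145) = 0.1473 mol/L.
C_P = (C_{M0}−C_M)−C_N = 2.352 mol/L; S̃_{N/P} = 0.1473/2.352 = 0.0626.

0.0626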